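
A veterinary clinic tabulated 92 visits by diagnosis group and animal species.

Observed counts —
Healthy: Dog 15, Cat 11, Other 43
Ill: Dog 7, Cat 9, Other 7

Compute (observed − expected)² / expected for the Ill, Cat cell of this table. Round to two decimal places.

Row total (Ill) = 23; column total (Cat) = 20; N = 92.
Expected count E = 23 × 20 / 92 = 5.000.
Contribution = (O − E)²/E = (9 − 5.000)² / 5.000 = 3.20.

3.20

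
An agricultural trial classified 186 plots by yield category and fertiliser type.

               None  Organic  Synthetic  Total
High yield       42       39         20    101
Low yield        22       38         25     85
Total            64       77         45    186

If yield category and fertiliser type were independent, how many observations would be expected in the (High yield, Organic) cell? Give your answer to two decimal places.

Row total (High yield) = 101; column total (Organic) = 77; grand total N = 186.
Expected count = (row total × column total) / N = 101 × 77 / 186 = 41.81.

41.81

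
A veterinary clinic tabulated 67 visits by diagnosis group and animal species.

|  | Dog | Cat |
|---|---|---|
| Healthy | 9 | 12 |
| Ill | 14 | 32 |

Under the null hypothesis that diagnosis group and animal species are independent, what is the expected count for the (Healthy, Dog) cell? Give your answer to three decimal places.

7.209

Row total (Healthy) = 21; column total (Dog) = 23; grand total N = 67.
Expected count = (row total × column total) / N = 21 × 23 / 67 = 7.209.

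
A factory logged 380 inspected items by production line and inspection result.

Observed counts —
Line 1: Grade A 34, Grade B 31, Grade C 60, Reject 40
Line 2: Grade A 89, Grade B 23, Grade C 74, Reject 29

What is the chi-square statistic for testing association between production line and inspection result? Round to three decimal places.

Row totals: 165, 215. Column totals: 123, 54, 134, 69. Grand total N = 380.
Expected counts (row total × column total / N):
  Line 1, Grade A: 165×123/380 = 53.4079
  Line 1, Grade B: 165×54/380 = 23.4474
  Line 1, Grade C: 165×134/380 = 58.1842
  Line 1, Reject: 165×69/380 = 29.9605
  Line 2, Grade A: 215×123/380 = 69.5921
  Line 2, Grade B: 215×54/380 = 30.5526
  Line 2, Grade C: 215×134/380 = 75.8158
  Line 2, Reject: 215×69/380 = 39.0395
Contributions (O − E)²/E:
  (34 − 53.4079)²/53.4079 = 7.0526
  (31 − 23.4474)²/23.4474 = 2.4328
  (60 − 58.1842)²/58.1842 = 0.0567
  (40 − 29.9605)²/29.9605 = 3.3641
  (89 − 69.5921)²/69.5921 = 5.4125
  (23 − 30.5526)²/30.5526 = 1.8670
  (74 − 75.8158)²/75.8158 = 0.0435
  (29 − 39.0395)²/39.0395 = 2.5818
χ² = 7.0526 + 2.4328 + 0.0567 + 3.3641 + 5.4125 + 1.8670 + 0.0435 + 2.5818 = 22.811

22.811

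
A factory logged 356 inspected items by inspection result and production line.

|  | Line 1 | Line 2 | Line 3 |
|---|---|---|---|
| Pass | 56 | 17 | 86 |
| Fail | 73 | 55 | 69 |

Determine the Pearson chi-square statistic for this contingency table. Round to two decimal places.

20.34

Row totals: 159, 197. Column totals: 129, 72, 155. Grand total N = 356.
Expected counts (row total × column total / N):
  Pass, Line 1: 159×129/356 = 57.615
  Pass, Line 2: 159×72/356 = 32.157
  Pass, Line 3: 159×155/356 = 69.228
  Fail, Line 1: 197×129/356 = 71.385
  Fail, Line 2: 197×72/356 = 39.843
  Fail, Line 3: 197×155/356 = 85.772
Contributions (O − E)²/E:
  (56 − 57.615)²/57.615 = 0.0453
  (17 − 32.157)²/32.157 = 7.1442
  (86 − 69.228)²/69.228 = 4.0634
  (73 − 71.385)²/71.385 = 0.0365
  (55 − 39.843)²/39.843 = 5.7660
  (69 − 85.772)²/85.772 = 3.2796
χ² = 0.0453 + 7.1442 + 4.0634 + 0.0365 + 5.7660 + 3.2796 = 20.34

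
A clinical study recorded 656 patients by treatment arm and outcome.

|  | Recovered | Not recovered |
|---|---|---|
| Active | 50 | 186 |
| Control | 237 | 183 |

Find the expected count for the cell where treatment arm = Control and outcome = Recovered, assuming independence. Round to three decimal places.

183.750

Row total (Control) = 420; column total (Recovered) = 287; grand total N = 656.
Expected count = (row total × column total) / N = 420 × 287 / 656 = 183.750.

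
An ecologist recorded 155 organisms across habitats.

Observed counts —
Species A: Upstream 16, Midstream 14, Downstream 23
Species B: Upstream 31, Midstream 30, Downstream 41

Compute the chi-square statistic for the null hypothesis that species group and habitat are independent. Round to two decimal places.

0.20

Row totals: 53, 102. Column totals: 47, 44, 64. Grand total N = 155.
Expected counts (row total × column total / N):
  Species A, Upstream: 53×47/155 = 16.071
  Species A, Midstream: 53×44/155 = 15.045
  Species A, Downstream: 53×64/155 = 21.884
  Species B, Upstream: 102×47/155 = 30.929
  Species B, Midstream: 102×44/155 = 28.955
  Species B, Downstream: 102×64/155 = 42.116
Contributions (O − E)²/E:
  (16 − 16.071)²/16.071 = 0.0003
  (14 − 15.045)²/15.045 = 0.0726
  (23 − 21.884)²/21.884 = 0.0569
  (31 − 30.929)²/30.929 = 0.0002
  (30 − 28.955)²/28.955 = 0.0377
  (41 − 42.116)²/42.116 = 0.0296
χ² = 0.0003 + 0.0726 + 0.0569 + 0.0002 + 0.0377 + 0.0296 = 0.20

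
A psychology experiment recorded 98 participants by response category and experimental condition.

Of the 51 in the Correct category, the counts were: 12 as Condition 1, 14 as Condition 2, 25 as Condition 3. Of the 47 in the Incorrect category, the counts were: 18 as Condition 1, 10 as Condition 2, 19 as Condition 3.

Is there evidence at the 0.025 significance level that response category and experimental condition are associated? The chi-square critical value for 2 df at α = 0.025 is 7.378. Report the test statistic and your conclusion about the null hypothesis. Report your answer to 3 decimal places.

Row totals: 51, 47. Column totals: 30, 24, 44. Grand total N = 98.
Expected counts (row total × column total / N):
  Correct, Condition 1: 51×30/98 = 15.6122
  Correct, Condition 2: 51×24/98 = 12.4898
  Correct, Condition 3: 51×44/98 = 22.8980
  Incorrect, Condition 1: 47×30/98 = 14.3878
  Incorrect, Condition 2: 47×24/98 = 11.5102
  Incorrect, Condition 3: 47×44/98 = 21.1020
Contributions (O − E)²/E:
  (12 − 15.6122)²/15.6122 = 0.8358
  (14 − 12.4898)²/12.4898 = 0.1826
  (25 − 22.8980)²/22.8980 = 0.1930
  (18 − 14.3878)²/14.3878 = 0.9069
  (10 − 11.5102)²/11.5102 = 0.1981
  (19 − 21.1020)²/21.1020 = 0.2094
χ² = 0.8358 + 0.1826 + 0.1930 + 0.9069 + 0.1981 + 0.2094 = 2.526
df = (2−1)(3−1) = 2. Since 2.526 < 7.378, fail to reject the null hypothesis of independence at α = 0.025.

2.526; fail to reject H₀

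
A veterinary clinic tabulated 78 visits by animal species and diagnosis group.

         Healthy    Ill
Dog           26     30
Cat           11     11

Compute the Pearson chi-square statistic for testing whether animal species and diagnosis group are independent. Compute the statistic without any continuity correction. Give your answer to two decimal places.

0.08

Row totals: 56, 22. Column totals: 37, 41. Grand total N = 78.
Expected counts (row total × column total / N):
  Dog, Healthy: 56×37/78 = 26.564
  Dog, Ill: 56×41/78 = 29.436
  Cat, Healthy: 22×37/78 = 10.436
  Cat, Ill: 22×41/78 = 11.564
Contributions (O − E)²/E:
  (26 − 26.564)²/26.564 = 0.0120
  (30 − 29.436)²/29.436 = 0.0108
  (11 − 10.436)²/10.436 = 0.0305
  (11 − 11.564)²/11.564 = 0.0275
χ² = 0.0120 + 0.0108 + 0.0305 + 0.0275 = 0.08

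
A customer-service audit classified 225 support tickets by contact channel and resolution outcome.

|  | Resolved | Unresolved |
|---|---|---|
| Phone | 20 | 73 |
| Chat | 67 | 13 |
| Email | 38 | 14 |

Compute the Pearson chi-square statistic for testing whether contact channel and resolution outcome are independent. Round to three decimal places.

75.890

Row totals: 93, 80, 52. Column totals: 125, 100. Grand total N = 225.
Expected counts (row total × column total / N):
  Phone, Resolved: 93×125/225 = 51.666667
  Phone, Unresolved: 93×100/225 = 41.333333
  Chat, Resolved: 80×125/225 = 44.444444
  Chat, Unresolved: 80×100/225 = 35.555556
  Email, Resolved: 52×125/225 = 28.888889
  Email, Unresolved: 52×100/225 = 23.111111
Contributions (O − E)²/E:
  (20 − 51.666667)²/51.666667 = 19.4086
  (73 − 41.333333)²/41.333333 = 24.2608
  (67 − 44.444444)²/44.444444 = 11.4469
  (13 − 35.555556)²/35.555556 = 14.3087
  (38 − 28.888889)²/28.888889 = 2.8735
  (14 − 23.111111)²/23.111111 = 3.5919
χ² = 19.4086 + 24.2608 + 11.4469 + 14.3087 + 2.8735 + 3.5919 = 75.890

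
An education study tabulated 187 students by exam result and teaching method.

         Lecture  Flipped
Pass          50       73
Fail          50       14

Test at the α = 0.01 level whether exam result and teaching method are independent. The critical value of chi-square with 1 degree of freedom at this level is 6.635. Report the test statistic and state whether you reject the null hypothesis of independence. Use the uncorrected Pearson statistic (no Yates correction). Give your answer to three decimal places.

23.762; reject H₀

Row totals: 123, 64. Column totals: 100, 87. Grand total N = 187.
Expected counts (row total × column total / N):
  Pass, Lecture: 123×100/187 = 65.7754
  Pass, Flipped: 123×87/187 = 57.2246
  Fail, Lecture: 64×100/187 = 34.2246
  Fail, Flipped: 64×87/187 = 29.7754
Contributions (O − E)²/E:
  (50 − 65.7754)²/65.7754 = 3.7835
  (73 − 57.2246)²/57.2246 = 4.3489
  (50 − 34.2246)²/34.2246 = 7.2715
  (14 − 29.7754)²/29.7754 = 8.3580
χ² = 3.7835 + 4.3489 + 7.2715 + 8.3580 = 23.762
df = (2−1)(2−1) = 1. Since 23.762 > 6.635, reject the null hypothesis of independence at α = 0.01.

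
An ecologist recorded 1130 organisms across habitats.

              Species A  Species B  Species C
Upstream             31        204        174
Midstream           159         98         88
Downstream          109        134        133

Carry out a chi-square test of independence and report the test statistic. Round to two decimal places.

145.43

Row totals: 409, 345, 376. Column totals: 299, 436, 395. Grand total N = 1130.
Expected counts (row total × column total / N):
  Upstream, Species A: 409×299/1130 = 108.2221
  Upstream, Species B: 409×436/1130 = 157.8088
  Upstream, Species C: 409×395/1130 = 142.9690
  Midstream, Species A: 345×299/1130 = 91.2876
  Midstream, Species B: 345×436/1130 = 133.1150
  Midstream, Species C: 345×395/1130 = 120.5973
  Downstream, Species A: 376×299/1130 = 99.4903
  Downstream, Species B: 376×436/1130 = 145.0761
  Downstream, Species C: 376×395/1130 = 131.4336
Contributions (O − E)²/E:
  (31 − 108.2221)²/108.2221 = 55.1020
  (204 − 157.8088)²/157.8088 = 13.5203
  (174 − 142.9690)²/142.9690 = 6.7352
  (159 − 91.2876)²/91.2876 = 50.2255
  (98 − 133.1150)²/133.1150 = 9.2631
  (88 − 120.5973)²/120.5973 = 8.8110
  (109 − 99.4903)²/99.4903 = 0.9090
  (134 − 145.0761)²/145.0761 = 0.8456
  (133 − 131.4336)²/131.4336 = 0.0187
χ² = 55.1020 + 13.5203 + 6.7352 + 50.2255 + 9.2631 + 8.8110 + 0.9090 + 0.8456 + 0.0187 = 145.43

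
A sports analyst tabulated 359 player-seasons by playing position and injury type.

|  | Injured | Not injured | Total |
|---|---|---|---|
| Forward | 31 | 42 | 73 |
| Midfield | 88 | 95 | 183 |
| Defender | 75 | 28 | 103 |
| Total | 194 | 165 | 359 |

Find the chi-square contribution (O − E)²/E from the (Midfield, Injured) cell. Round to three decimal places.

Row total (Midfield) = 183; column total (Injured) = 194; N = 359.
Expected count E = 183 × 194 / 359 = 98.8914.
Contribution = (O − E)²/E = (88 − 98.8914)² / 98.8914 = 1.200.

1.200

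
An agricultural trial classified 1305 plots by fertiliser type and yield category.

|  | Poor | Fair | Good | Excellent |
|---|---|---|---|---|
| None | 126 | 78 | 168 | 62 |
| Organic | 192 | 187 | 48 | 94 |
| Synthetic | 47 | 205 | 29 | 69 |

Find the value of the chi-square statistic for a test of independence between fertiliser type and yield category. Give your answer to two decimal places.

271.39

Row totals: 434, 521, 350. Column totals: 365, 470, 245, 225. Grand total N = 1305.
Expected counts (row total × column total / N):
  None, Poor: 434×365/1305 = 121.387
  None, Fair: 434×470/1305 = 156.307
  None, Good: 434×245/1305 = 81.479
  None, Excellent: 434×225/1305 = 74.828
  Organic, Poor: 521×365/1305 = 145.720
  Organic, Fair: 521×470/1305 = 187.640
  Organic, Good: 521×245/1305 = 97.812
  Organic, Excellent: 521×225/1305 = 89.828
  Synthetic, Poor: 350×365/1305 = 97.893
  Synthetic, Fair: 350×470/1305 = 126.054
  Synthetic, Good: 350×245/1305 = 65.709
  Synthetic, Excellent: 350×225/1305 = 60.345
Contributions (O − E)²/E:
  (126 − 121.387)²/121.387 = 0.1753
  (78 − 156.307)²/156.307 = 39.2304
  (168 − 81.479)²/81.479 = 91.8750
  (62 − 74.828)²/74.828 = 2.1991
  (192 − 145.720)²/145.720 = 14.6983
  (187 − 187.640)²/187.640 = 0.0022
  (48 − 97.812)²/97.812 = 25.3674
  (94 − 89.828)²/89.828 = 0.1938
  (47 − 97.893)²/97.893 = 26.4585
  (205 − 126.054)²/126.054 = 49.4429
  (29 − 65.709)²/65.709 = 20.5079
  (69 − 60.345)²/60.345 = 1.2413
χ² = 0.1753 + 39.2304 + 91.8750 + 2.1991 + 14.6983 + 0.0022 + 25.3674 + 0.1938 + 26.4585 + 49.4429 + 20.5079 + 1.2413 = 271.39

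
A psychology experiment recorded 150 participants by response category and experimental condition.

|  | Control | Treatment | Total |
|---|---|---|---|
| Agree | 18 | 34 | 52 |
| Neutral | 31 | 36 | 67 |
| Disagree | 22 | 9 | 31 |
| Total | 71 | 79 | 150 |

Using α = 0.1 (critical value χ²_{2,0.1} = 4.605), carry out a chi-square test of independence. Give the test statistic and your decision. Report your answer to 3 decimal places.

Grand total N = 150.
Expected counts (row total × column total / N):
  Agree, Control: 52×71/150 = 24.6133
  Agree, Treatment: 52×79/150 = 27.3867
  Neutral, Control: 67×71/150 = 31.7133
  Neutral, Treatment: 67×79/150 = 35.2867
  Disagree, Control: 31×71/150 = 14.6733
  Disagree, Treatment: 31×79/150 = 16.3267
Contributions (O − E)²/E:
  (18 − 24.6133)²/24.6133 = 1.7769
  (34 − 27.3867)²/27.3867 = 1.5970
  (31 − 31.7133)²/31.7133 = 0.0160
  (36 − 35.2867)²/35.2867 = 0.0144
  (22 − 14.6733)²/14.6733 = 3.6584
  (9 − 16.3267)²/16.3267 = 3.2879
χ² = 1.7769 + 1.5970 + 0.0160 + 0.0144 + 3.6584 + 3.2879 = 10.351
df = (3−1)(2−1) = 2. Since 10.351 > 4.605, reject the null hypothesis of independence at α = 0.1.

10.351; reject H₀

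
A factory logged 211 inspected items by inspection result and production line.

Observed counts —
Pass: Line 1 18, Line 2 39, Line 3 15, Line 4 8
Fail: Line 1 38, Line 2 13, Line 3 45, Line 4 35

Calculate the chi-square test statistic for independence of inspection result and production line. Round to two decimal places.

42.24

Row totals: 80, 131. Column totals: 56, 52, 60, 43. Grand total N = 211.
Expected counts (row total × column total / N):
  Pass, Line 1: 80×56/211 = 21.232
  Pass, Line 2: 80×52/211 = 19.716
  Pass, Line 3: 80×60/211 = 22.749
  Pass, Line 4: 80×43/211 = 16.303
  Fail, Line 1: 131×56/211 = 34.768
  Fail, Line 2: 131×52/211 = 32.284
  Fail, Line 3: 131×60/211 = 37.251
  Fail, Line 4: 131×43/211 = 26.697
Contributions (O − E)²/E:
  (18 − 21.232)²/21.232 = 0.4920
  (39 − 19.716)²/19.716 = 18.8615
  (15 − 22.749)²/22.749 = 2.6395
  (8 − 16.303)²/16.303 = 4.2287
  (38 − 34.768)²/34.768 = 0.3004
  (13 − 32.284)²/32.284 = 11.5188
  (45 − 37.251)²/37.251 = 1.6120
  (35 − 26.697)²/26.697 = 2.5823
χ² = 0.4920 + 18.8615 + 2.6395 + 4.2287 + 0.3004 + 11.5188 + 1.6120 + 2.5823 = 42.24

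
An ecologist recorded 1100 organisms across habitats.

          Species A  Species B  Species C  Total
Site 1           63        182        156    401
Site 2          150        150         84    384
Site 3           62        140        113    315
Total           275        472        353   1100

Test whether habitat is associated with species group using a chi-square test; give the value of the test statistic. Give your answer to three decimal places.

69.540

Grand total N = 1100.
Expected counts (row total × column total / N):
  Site 1, Species A: 401×275/1100 = 100.2500
  Site 1, Species B: 401×472/1100 = 172.0655
  Site 1, Species C: 401×353/1100 = 128.6845
  Site 2, Species A: 384×275/1100 = 96.0000
  Site 2, Species B: 384×472/1100 = 164.7709
  Site 2, Species C: 384×353/1100 = 123.2291
  Site 3, Species A: 315×275/1100 = 78.7500
  Site 3, Species B: 315×472/1100 = 135.1636
  Site 3, Species C: 315×353/1100 = 101.0864
Contributions (O − E)²/E:
  (63 − 100.2500)²/100.2500 = 13.8410
  (182 − 172.0655)²/172.0655 = 0.5736
  (156 − 128.6845)²/128.6845 = 5.7982
  (150 − 96.0000)²/96.0000 = 30.3750
  (150 − 164.7709)²/164.7709 = 1.3241
  (84 − 123.2291)²/123.2291 = 12.4883
  (62 − 78.7500)²/78.7500 = 3.5627
  (140 − 135.1636)²/135.1636 = 0.1731
  (113 − 101.0864)²/101.0864 = 1.4041
χ² = 13.8410 + 0.5736 + 5.7982 + 30.3750 + 1.3241 + 12.4883 + 3.5627 + 0.1731 + 1.4041 = 69.540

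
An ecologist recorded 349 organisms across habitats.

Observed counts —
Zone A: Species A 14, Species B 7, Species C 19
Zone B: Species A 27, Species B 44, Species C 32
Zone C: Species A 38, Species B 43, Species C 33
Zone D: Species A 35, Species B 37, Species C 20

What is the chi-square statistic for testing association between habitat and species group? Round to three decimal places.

Row totals: 40, 103, 114, 92. Column totals: 114, 131, 104. Grand total N = 349.
Expected counts (row total × column total / N):
  Zone A, Species A: 40×114/349 = 13.0659
  Zone A, Species B: 40×131/349 = 15.0143
  Zone A, Species C: 40×104/349 = 11.9198
  Zone B, Species A: 103×114/349 = 33.6447
  Zone B, Species B: 103×131/349 = 38.6619
  Zone B, Species C: 103×104/349 = 30.6934
  Zone C, Species A: 114×114/349 = 37.2378
  Zone C, Species B: 114×131/349 = 42.7908
  Zone C, Species C: 114×104/349 = 33.9713
  Zone D, Species A: 92×114/349 = 30.0516
  Zone D, Species B: 92×131/349 = 34.5330
  Zone D, Species C: 92×104/349 = 27.4155
Contributions (O − E)²/E:
  (14 − 13.0659)²/13.0659 = 0.0668
  (7 − 15.0143)²/15.0143 = 4.2779
  (19 − 11.9198)²/11.9198 = 4.2055
  (27 − 33.6447)²/33.6447 = 1.3123
  (44 − 38.6619)²/38.6619 = 0.7370
  (32 − 30.6934)²/30.6934 = 0.0556
  (38 − 37.2378)²/37.2378 = 0.0156
  (43 − 42.7908)²/42.7908 = 0.0010
  (33 − 33.9713)²/33.9713 = 0.0278
  (35 − 30.0516)²/30.0516 = 0.8148
  (37 − 34.5330)²/34.5330 = 0.1762
  (20 − 27.4155)²/27.4155 = 2.0058
χ² = 0.0668 + 4.2779 + 4.2055 + 1.3123 + 0.7370 + 0.0556 + 0.0156 + 0.0010 + 0.0278 + 0.8148 + 0.1762 + 2.0058 = 13.696

13.696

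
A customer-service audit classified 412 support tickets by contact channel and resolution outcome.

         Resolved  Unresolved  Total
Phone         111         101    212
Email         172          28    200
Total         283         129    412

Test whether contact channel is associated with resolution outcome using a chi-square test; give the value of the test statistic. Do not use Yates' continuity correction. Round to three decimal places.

54.155

Grand total N = 412.
Expected counts (row total × column total / N):
  Phone, Resolved: 212×283/412 = 145.6214
  Phone, Unresolved: 212×129/412 = 66.3786
  Email, Resolved: 200×283/412 = 137.3786
  Email, Unresolved: 200×129/412 = 62.6214
Contributions (O − E)²/E:
  (111 − 145.6214)²/145.6214 = 8.2312
  (101 − 66.3786)²/66.3786 = 18.0576
  (172 − 137.3786)²/137.3786 = 8.7251
  (28 − 62.6214)²/62.6214 = 19.1411
χ² = 8.2312 + 18.0576 + 8.7251 + 19.1411 = 54.155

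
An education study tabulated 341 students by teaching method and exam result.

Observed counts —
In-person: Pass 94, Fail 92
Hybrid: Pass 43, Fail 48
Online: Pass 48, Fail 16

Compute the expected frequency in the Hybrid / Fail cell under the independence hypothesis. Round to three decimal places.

Row total (Hybrid) = 91; column total (Fail) = 156; grand total N = 341.
Expected count = (row total × column total) / N = 91 × 156 / 341 = 41.630.

41.630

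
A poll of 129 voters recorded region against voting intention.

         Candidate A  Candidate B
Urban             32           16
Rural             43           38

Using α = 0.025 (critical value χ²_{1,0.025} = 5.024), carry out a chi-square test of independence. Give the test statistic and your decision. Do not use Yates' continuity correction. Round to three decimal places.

2.284; fail to reject H₀

Row totals: 48, 81. Column totals: 75, 54. Grand total N = 129.
Expected counts (row total × column total / N):
  Urban, Candidate A: 48×75/129 = 27.9070
  Urban, Candidate B: 48×54/129 = 20.0930
  Rural, Candidate A: 81×75/129 = 47.0930
  Rural, Candidate B: 81×54/129 = 33.9070
Contributions (O − E)²/E:
  (32 − 27.9070)²/27.9070 = 0.6003
  (16 − 20.0930)²/20.0930 = 0.8338
  (43 − 47.0930)²/47.0930 = 0.3557
  (38 − 33.9070)²/33.9070 = 0.4941
χ² = 0.6003 + 0.8338 + 0.3557 + 0.4941 = 2.284
df = (2−1)(2−1) = 1. Since 2.284 < 5.024, fail to reject the null hypothesis of independence at α = 0.025.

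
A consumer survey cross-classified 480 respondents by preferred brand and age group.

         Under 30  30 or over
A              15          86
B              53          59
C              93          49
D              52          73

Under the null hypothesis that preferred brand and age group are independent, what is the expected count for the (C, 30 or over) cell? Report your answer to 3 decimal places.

78.988

Row total (C) = 142; column total (30 or over) = 267; grand total N = 480.
Expected count = (row total × column total) / N = 142 × 267 / 480 = 78.988.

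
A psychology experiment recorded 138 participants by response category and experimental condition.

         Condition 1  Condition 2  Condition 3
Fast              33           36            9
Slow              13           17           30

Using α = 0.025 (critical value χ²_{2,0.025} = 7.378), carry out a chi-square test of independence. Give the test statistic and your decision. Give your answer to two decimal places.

Row totals: 78, 60. Column totals: 46, 53, 39. Grand total N = 138.
Expected counts (row total × column total / N):
  Fast, Condition 1: 78×46/138 = 26.000
  Fast, Condition 2: 78×53/138 = 29.957
  Fast, Condition 3: 78×39/138 = 22.043
  Slow, Condition 1: 60×46/138 = 20.000
  Slow, Condition 2: 60×53/138 = 23.043
  Slow, Condition 3: 60×39/138 = 16.957
Contributions (O − E)²/E:
  (33 − 26.000)²/26.000 = 1.8846
  (36 − 29.957)²/29.957 = 1.2190
  (9 − 22.043)²/22.043 = 7.7176
  (13 − 20.000)²/20.000 = 2.4500
  (17 − 23.043)²/23.043 = 1.5848
  (30 − 16.957)²/16.957 = 10.0324
χ² = 1.8846 + 1.2190 + 7.7176 + 2.4500 + 1.5848 + 10.0324 = 24.89
df = (2−1)(3−1) = 2. Since 24.89 > 7.378, reject the null hypothesis of independence at α = 0.025.

24.89; reject H₀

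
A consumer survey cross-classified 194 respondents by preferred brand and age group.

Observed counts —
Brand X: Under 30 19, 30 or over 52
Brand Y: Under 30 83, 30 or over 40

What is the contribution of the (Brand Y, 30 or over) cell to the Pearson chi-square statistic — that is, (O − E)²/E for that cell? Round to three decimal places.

Row total (Brand Y) = 123; column total (30 or over) = 92; N = 194.
Expected count E = 123 × 92 / 194 = 58.3299.
Contribution = (O − E)²/E = (40 − 58.3299)² / 58.3299 = 5.760.

5.760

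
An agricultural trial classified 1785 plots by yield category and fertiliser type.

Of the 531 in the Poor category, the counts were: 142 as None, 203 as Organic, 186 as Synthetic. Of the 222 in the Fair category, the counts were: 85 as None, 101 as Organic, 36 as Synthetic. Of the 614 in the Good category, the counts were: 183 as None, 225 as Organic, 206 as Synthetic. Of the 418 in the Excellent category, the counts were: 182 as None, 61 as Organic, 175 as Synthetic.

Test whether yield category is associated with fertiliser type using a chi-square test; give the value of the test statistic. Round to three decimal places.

112.832

Row totals: 531, 222, 614, 418. Column totals: 592, 590, 603. Grand total N = 1785.
Expected counts (row total × column total / N):
  Poor, None: 531×592/1785 = 176.1076
  Poor, Organic: 531×590/1785 = 175.5126
  Poor, Synthetic: 531×603/1785 = 179.3798
  Fair, None: 222×592/1785 = 73.6269
  Fair, Organic: 222×590/1785 = 73.3782
  Fair, Synthetic: 222×603/1785 = 74.9950
  Good, None: 614×592/1785 = 203.6347
  Good, Organic: 614×590/1785 = 202.9468
  Good, Synthetic: 614×603/1785 = 207.4185
  Excellent, None: 418×592/1785 = 138.6308
  Excellent, Organic: 418×590/1785 = 138.1625
  Excellent, Synthetic: 418×603/1785 = 141.2067
Contributions (O − E)²/E:
  (142 − 176.1076)²/176.1076 = 6.6058
  (203 − 175.5126)²/175.5126 = 4.3049
  (186 − 179.3798)²/179.3798 = 0.2443
  (85 − 73.6269)²/73.6269 = 1.7568
  (101 − 73.3782)²/73.3782 = 10.3977
  (36 − 74.9950)²/74.9950 = 20.2762
  (183 − 203.6347)²/203.6347 = 2.0910
  (225 − 202.9468)²/202.9468 = 2.3964
  (206 − 207.4185)²/207.4185 = 0.0097
  (182 − 138.6308)²/138.6308 = 13.5676
  (61 − 138.1625)²/138.1625 = 43.0946
  (175 − 141.2067)²/141.2067 = 8.0873
χ² = 6.6058 + 4.3049 + 0.2443 + 1.7568 + 10.3977 + 20.2762 + 2.0910 + 2.3964 + 0.0097 + 13.5676 + 43.0946 + 8.0873 = 112.832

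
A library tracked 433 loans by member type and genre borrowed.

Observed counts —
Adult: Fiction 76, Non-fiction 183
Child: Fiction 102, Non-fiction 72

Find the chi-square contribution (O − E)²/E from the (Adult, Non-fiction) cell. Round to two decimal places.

6.09

Row total (Adult) = 259; column total (Non-fiction) = 255; N = 433.
Expected count E = 259 × 255 / 433 = 152.529.
Contribution = (O − E)²/E = (183 − 152.529)² / 152.529 = 6.09.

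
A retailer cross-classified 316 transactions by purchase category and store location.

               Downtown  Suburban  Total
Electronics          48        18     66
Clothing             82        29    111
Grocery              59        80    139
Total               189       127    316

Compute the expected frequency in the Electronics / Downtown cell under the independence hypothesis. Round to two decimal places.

Row total (Electronics) = 66; column total (Downtown) = 189; grand total N = 316.
Expected count = (row total × column total) / N = 66 × 189 / 316 = 39.47.

39.47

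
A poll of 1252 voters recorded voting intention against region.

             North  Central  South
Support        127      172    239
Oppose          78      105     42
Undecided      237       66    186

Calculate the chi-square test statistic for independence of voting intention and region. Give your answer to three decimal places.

Row totals: 538, 225, 489. Column totals: 442, 343, 467. Grand total N = 1252.
Expected counts (row total × column total / N):
  Support, North: 538×442/1252 = 189.93291
  Support, Central: 538×343/1252 = 147.39137
  Support, South: 538×467/1252 = 200.67572
  Oppose, North: 225×442/1252 = 79.43291
  Oppose, Central: 225×343/1252 = 61.64137
  Oppose, South: 225×467/1252 = 83.92572
  Undecided, North: 489×442/1252 = 172.63419
  Undecided, Central: 489×343/1252 = 133.96725
  Undecided, South: 489×467/1252 = 182.39856
Contributions (O − E)²/E:
  (127 − 189.93291)²/189.93291 = 20.8524
  (172 − 147.39137)²/147.39137 = 4.1087
  (239 − 200.67572)²/200.67572 = 7.3190
  (78 − 79.43291)²/79.43291 = 0.0258
  (105 − 61.64137)²/61.64137 = 30.4985
  (42 − 83.92572)²/83.92572 = 20.9443
  (237 − 172.63419)²/172.63419 = 23.9985
  (66 − 133.96725)²/133.96725 = 34.4827
  (186 − 182.39856)²/182.39856 = 0.0711
χ² = 20.8524 + 4.1087 + 7.3190 + 0.0258 + 30.4985 + 20.9443 + 23.9985 + 34.4827 + 0.0711 = 142.301

142.301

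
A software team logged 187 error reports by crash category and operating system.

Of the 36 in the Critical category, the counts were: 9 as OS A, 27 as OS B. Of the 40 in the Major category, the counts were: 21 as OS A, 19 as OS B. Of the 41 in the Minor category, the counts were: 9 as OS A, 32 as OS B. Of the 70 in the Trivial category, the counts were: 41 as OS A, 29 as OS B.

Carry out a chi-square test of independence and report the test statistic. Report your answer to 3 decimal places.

20.590

Row totals: 36, 40, 41, 70. Column totals: 80, 107. Grand total N = 187.
Expected counts (row total × column total / N):
  Critical, OS A: 36×80/187 = 15.4011
  Critical, OS B: 36×107/187 = 20.5989
  Major, OS A: 40×80/187 = 17.1123
  Major, OS B: 40×107/187 = 22.8877
  Minor, OS A: 41×80/187 = 17.5401
  Minor, OS B: 41×107/187 = 23.4599
  Trivial, OS A: 70×80/187 = 29.9465
  Trivial, OS B: 70×107/187 = 40.0535
Contributions (O − E)²/E:
  (9 − 15.4011)²/15.4011 = 2.6605
  (27 − 20.5989)²/20.5989 = 1.9891
  (21 − 17.1123)²/17.1123 = 0.8832
  (19 − 22.8877)²/22.8877 = 0.6604
  (9 − 17.5401)²/17.5401 = 4.1581
  (32 − 23.4599)²/23.4599 = 3.1088
  (41 − 29.9465)²/29.9465 = 4.0799
  (29 − 40.0535)²/40.0535 = 3.0504
χ² = 2.6605 + 1.9891 + 0.8832 + 0.6604 + 4.1581 + 3.1088 + 4.0799 + 3.0504 = 20.590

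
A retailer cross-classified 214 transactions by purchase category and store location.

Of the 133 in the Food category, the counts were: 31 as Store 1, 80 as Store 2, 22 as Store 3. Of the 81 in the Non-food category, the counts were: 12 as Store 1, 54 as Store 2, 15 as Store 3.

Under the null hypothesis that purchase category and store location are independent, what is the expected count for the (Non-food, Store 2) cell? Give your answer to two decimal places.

Row total (Non-food) = 81; column total (Store 2) = 134; grand total N = 214.
Expected count = (row total × column total) / N = 81 × 134 / 214 = 50.72.

50.72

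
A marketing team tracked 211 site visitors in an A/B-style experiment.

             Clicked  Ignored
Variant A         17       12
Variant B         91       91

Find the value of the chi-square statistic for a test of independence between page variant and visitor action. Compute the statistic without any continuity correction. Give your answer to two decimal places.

0.74

Row totals: 29, 182. Column totals: 108, 103. Grand total N = 211.
Expected counts (row total × column total / N):
  Variant A, Clicked: 29×108/211 = 14.844
  Variant A, Ignored: 29×103/211 = 14.156
  Variant B, Clicked: 182×108/211 = 93.156
  Variant B, Ignored: 182×103/211 = 88.844
Contributions (O − E)²/E:
  (17 − 14.844)²/14.844 = 0.3131
  (12 − 14.156)²/14.156 = 0.3284
  (91 − 93.156)²/93.156 = 0.0499
  (91 − 88.844)²/88.844 = 0.0523
χ² = 0.3131 + 0.3284 + 0.0499 + 0.0523 = 0.74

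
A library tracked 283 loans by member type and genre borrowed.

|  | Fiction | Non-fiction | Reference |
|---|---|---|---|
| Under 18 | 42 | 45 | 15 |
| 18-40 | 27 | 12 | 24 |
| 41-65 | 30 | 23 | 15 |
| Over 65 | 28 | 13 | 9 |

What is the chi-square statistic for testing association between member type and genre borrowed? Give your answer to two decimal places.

Row totals: 102, 63, 68, 50. Column totals: 127, 93, 63. Grand total N = 283.
Expected counts (row total × column total / N):
  Under 18, Fiction: 102×127/283 = 45.7739
  Under 18, Non-fiction: 102×93/283 = 33.5194
  Under 18, Reference: 102×63/283 = 22.7067
  18-40, Fiction: 63×127/283 = 28.2721
  18-40, Non-fiction: 63×93/283 = 20.7032
  18-40, Reference: 63×63/283 = 14.0247
  41-65, Fiction: 68×127/283 = 30.5159
  41-65, Non-fiction: 68×93/283 = 22.3463
  41-65, Reference: 68×63/283 = 15.1378
  Over 65, Fiction: 50×127/283 = 22.4382
  Over 65, Non-fiction: 50×93/283 = 16.4311
  Over 65, Reference: 50×63/283 = 11.1307
Contributions (O − E)²/E:
  (42 − 45.7739)²/45.7739 = 0.3111
  (45 − 33.5194)²/33.5194 = 3.9322
  (15 − 22.7067)²/22.7067 = 2.6157
  (27 − 28.2721)²/28.2721 = 0.0572
  (12 − 20.7032)²/20.7032 = 3.6586
  (24 − 14.0247)²/14.0247 = 7.0951
  (30 − 30.5159)²/30.5159 = 0.0087
  (23 − 22.3463)²/22.3463 = 0.0191
  (15 − 15.1378)²/15.1378 = 0.0013
  (28 − 22.4382)²/22.4382 = 1.3786
  (13 − 16.4311)²/16.4311 = 0.7165
  (9 − 11.1307)²/11.1307 = 0.4079
χ² = 0.3111 + 3.9322 + 2.6157 + 0.0572 + 3.6586 + 7.0951 + 0.0087 + 0.0191 + 0.0013 + 1.3786 + 0.7165 + 0.4079 = 20.20

20.20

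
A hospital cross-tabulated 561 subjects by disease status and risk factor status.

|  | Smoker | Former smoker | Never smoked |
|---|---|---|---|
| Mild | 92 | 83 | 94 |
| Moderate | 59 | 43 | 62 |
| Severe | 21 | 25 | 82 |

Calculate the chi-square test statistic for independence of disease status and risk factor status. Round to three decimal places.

Row totals: 269, 164, 128. Column totals: 172, 151, 238. Grand total N = 561.
Expected counts (row total × column total / N):
  Mild, Smoker: 269×172/561 = 82.4742
  Mild, Former smoker: 269×151/561 = 72.4046
  Mild, Never smoked: 269×238/561 = 114.1212
  Moderate, Smoker: 164×172/561 = 50.2816
  Moderate, Former smoker: 164×151/561 = 44.1426
  Moderate, Never smoked: 164×238/561 = 69.5758
  Severe, Smoker: 128×172/561 = 39.2442
  Severe, Former smoker: 128×151/561 = 34.4528
  Severe, Never smoked: 128×238/561 = 54.3030
Contributions (O − E)²/E:
  (92 − 82.4742)²/82.4742 = 1.1002
  (83 − 72.4046)²/72.4046 = 1.5505
  (94 − 114.1212)²/114.1212 = 3.5477
  (59 − 50.2816)²/50.2816 = 1.5117
  (43 − 44.1426)²/44.1426 = 0.0296
  (62 − 69.5758)²/69.5758 = 0.8249
  (21 − 39.2442)²/39.2442 = 8.4815
  (25 − 34.4528)²/34.4528 = 2.5936
  (82 − 54.3030)²/54.3030 = 14.1267
χ² = 1.1002 + 1.5505 + 3.5477 + 1.5117 + 0.0296 + 0.8249 + 8.4815 + 2.5936 + 14.1267 = 33.766

33.766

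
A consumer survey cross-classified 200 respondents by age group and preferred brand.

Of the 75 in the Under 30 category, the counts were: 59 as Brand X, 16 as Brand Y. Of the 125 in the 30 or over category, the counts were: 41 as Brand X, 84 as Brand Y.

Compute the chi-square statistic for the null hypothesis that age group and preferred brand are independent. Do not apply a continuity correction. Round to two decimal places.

Row totals: 75, 125. Column totals: 100, 100. Grand total N = 200.
Expected counts (row total × column total / N):
  Under 30, Brand X: 75×100/200 = 37.500
  Under 30, Brand Y: 75×100/200 = 37.500
  30 or over, Brand X: 125×100/200 = 62.500
  30 or over, Brand Y: 125×100/200 = 62.500
Contributions (O − E)²/E:
  (59 − 37.500)²/37.500 = 12.3267
  (16 − 37.500)²/37.500 = 12.3267
  (41 − 62.500)²/62.500 = 7.3960
  (84 − 62.500)²/62.500 = 7.3960
χ² = 12.3267 + 12.3267 + 7.3960 + 7.3960 = 39.45

39.45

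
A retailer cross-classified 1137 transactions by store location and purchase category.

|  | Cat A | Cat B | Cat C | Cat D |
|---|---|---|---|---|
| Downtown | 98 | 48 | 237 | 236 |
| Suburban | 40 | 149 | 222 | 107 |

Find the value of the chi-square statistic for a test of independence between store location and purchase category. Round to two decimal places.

Row totals: 619, 518. Column totals: 138, 197, 459, 343. Grand total N = 1137.
Expected counts (row total × column total / N):
  Downtown, Cat A: 619×138/1137 = 75.129
  Downtown, Cat B: 619×197/1137 = 107.250
  Downtown, Cat C: 619×459/1137 = 249.887
  Downtown, Cat D: 619×343/1137 = 186.734
  Suburban, Cat A: 518×138/1137 = 62.871
  Suburban, Cat B: 518×197/1137 = 89.750
  Suburban, Cat C: 518×459/1137 = 209.113
  Suburban, Cat D: 518×343/1137 = 156.266
Contributions (O − E)²/E:
  (98 − 75.129)²/75.129 = 6.9625
  (48 − 107.250)²/107.250 = 32.7325
  (237 − 249.887)²/249.887 = 0.6646
  (236 − 186.734)²/186.734 = 12.9978
  (40 − 62.871)²/62.871 = 8.3199
  (149 − 89.750)²/89.750 = 39.1149
  (222 − 209.113)²/209.113 = 0.7942
  (107 − 156.266)²/156.266 = 15.5321
χ² = 6.9625 + 32.7325 + 0.6646 + 12.9978 + 8.3199 + 39.1149 + 0.7942 + 15.5321 = 117.12

117.12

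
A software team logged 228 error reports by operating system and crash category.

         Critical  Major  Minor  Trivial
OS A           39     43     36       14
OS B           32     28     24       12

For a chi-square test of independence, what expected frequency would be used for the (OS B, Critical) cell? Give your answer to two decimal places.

Row total (OS B) = 96; column total (Critical) = 71; grand total N = 228.
Expected count = (row total × column total) / N = 96 × 71 / 228 = 29.89.

29.89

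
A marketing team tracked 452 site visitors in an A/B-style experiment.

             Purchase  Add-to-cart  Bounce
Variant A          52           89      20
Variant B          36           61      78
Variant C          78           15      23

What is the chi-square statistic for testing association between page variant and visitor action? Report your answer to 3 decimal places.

111.227

Row totals: 161, 175, 116. Column totals: 166, 165, 121. Grand total N = 452.
Expected counts (row total × column total / N):
  Variant A, Purchase: 161×166/452 = 59.1283
  Variant A, Add-to-cart: 161×165/452 = 58.7721
  Variant A, Bounce: 161×121/452 = 43.0996
  Variant B, Purchase: 175×166/452 = 64.2699
  Variant B, Add-to-cart: 175×165/452 = 63.8827
  Variant B, Bounce: 175×121/452 = 46.8473
  Variant C, Purchase: 116×166/452 = 42.6018
  Variant C, Add-to-cart: 116×165/452 = 42.3451
  Variant C, Bounce: 116×121/452 = 31.0531
Contributions (O − E)²/E:
  (52 − 59.1283)²/59.1283 = 0.8594
  (89 − 58.7721)²/58.7721 = 15.5469
  (20 − 43.0996)²/43.0996 = 12.3804
  (36 − 64.2699)²/64.2699 = 12.4349
  (61 − 63.8827)²/63.8827 = 0.1301
  (78 − 46.8473)²/46.8473 = 20.7160
  (78 − 42.6018)²/42.6018 = 29.4127
  (15 − 42.3451)²/42.3451 = 17.6586
  (23 − 31.0531)²/31.0531 = 2.0884
χ² = 0.8594 + 15.5469 + 12.3804 + 12.4349 + 0.1301 + 20.7160 + 29.4127 + 17.6586 + 2.0884 = 111.227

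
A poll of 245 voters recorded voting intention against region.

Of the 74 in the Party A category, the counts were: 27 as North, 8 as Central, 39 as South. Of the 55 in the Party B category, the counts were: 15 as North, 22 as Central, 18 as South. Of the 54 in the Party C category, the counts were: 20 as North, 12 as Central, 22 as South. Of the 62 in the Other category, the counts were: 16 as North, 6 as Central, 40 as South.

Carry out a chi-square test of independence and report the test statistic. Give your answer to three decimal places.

26.965

Row totals: 74, 55, 54, 62. Column totals: 78, 48, 119. Grand total N = 245.
Expected counts (row total × column total / N):
  Party A, North: 74×78/245 = 23.5592
  Party A, Central: 74×48/245 = 14.4980
  Party A, South: 74×119/245 = 35.9429
  Party B, North: 55×78/245 = 17.5102
  Party B, Central: 55×48/245 = 10.7755
  Party B, South: 55×119/245 = 26.7143
  Party C, North: 54×78/245 = 17.1918
  Party C, Central: 54×48/245 = 10.5796
  Party C, South: 54×119/245 = 26.2286
  Other, North: 62×78/245 = 19.7388
  Other, Central: 62×48/245 = 12.1469
  Other, South: 62×119/245 = 30.1143
Contributions (O − E)²/E:
  (27 − 23.5592)²/23.5592 = 0.5025
  (8 − 14.4980)²/14.4980 = 2.9124
  (39 − 35.9429)²/35.9429 = 0.2600
  (15 − 17.5102)²/17.5102 = 0.3599
  (22 − 10.7755)²/10.7755 = 11.6922
  (18 − 26.7143)²/26.7143 = 2.8426
  (20 − 17.1918)²/17.1918 = 0.4587
  (12 − 10.5796)²/10.5796 = 0.1907
  (22 − 26.2286)²/26.2286 = 0.6817
  (16 − 19.7388)²/19.7388 = 0.7082
  (6 − 12.1469)²/12.1469 = 3.1106
  (40 − 30.1143)²/30.1143 = 3.2452
χ² = 0.5025 + 2.9124 + 0.2600 + 0.3599 + 11.6922 + 2.8426 + 0.4587 + 0.1907 + 0.6817 + 0.7082 + 3.1106 + 3.2452 = 26.965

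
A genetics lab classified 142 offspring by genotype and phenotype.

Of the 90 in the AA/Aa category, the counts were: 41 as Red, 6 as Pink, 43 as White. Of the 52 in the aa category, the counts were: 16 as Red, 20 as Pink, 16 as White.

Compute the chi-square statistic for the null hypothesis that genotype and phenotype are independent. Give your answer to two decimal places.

Row totals: 90, 52. Column totals: 57, 26, 59. Grand total N = 142.
Expected counts (row total × column total / N):
  AA/Aa, Red: 90×57/142 = 36.127
  AA/Aa, Pink: 90×26/142 = 16.479
  AA/Aa, White: 90×59/142 = 37.394
  aa, Red: 52×57/142 = 20.873
  aa, Pink: 52×26/142 = 9.521
  aa, White: 52×59/142 = 21.606
Contributions (O − E)²/E:
  (41 − 36.127)²/36.127 = 0.6573
  (6 − 16.479)²/16.479 = 6.6636
  (43 − 37.394)²/37.394 = 0.8404
  (16 − 20.873)²/20.873 = 1.1376
  (20 − 9.521)²/9.521 = 11.5334
  (16 − 21.606)²/21.606 = 1.4546
χ² = 0.6573 + 6.6636 + 0.8404 + 1.1376 + 11.5334 + 1.4546 = 22.29

22.29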